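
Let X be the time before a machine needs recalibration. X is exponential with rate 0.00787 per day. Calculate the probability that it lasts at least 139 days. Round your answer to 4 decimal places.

P(X > 139) = e^(−λ·139) = e^(−1.0939) ≈ 0.3349.

0.3349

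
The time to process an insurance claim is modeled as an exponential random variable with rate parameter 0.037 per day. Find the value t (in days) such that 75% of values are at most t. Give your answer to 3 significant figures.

37.5

Set 1 − e^(−λt) = 0.75, so t = −ln(0.25)/λ = 1.3863/0.037 ≈ 37.4674 days.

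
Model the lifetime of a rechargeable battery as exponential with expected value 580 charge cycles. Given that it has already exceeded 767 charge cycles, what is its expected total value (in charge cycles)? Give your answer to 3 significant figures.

The rate is λ = 1/580 = 0.00172414 per charge cycle.
By memorylessness, E[X | X > 767] = 767 + 1/λ = 767 + 580 = 1347 charge cycles.

1350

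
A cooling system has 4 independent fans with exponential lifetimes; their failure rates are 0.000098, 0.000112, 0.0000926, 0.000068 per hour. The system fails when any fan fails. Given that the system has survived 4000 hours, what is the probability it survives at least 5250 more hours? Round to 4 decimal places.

Time to first failure ~ Exp(Σλ) with Σλ = 0.0003706.
By memorylessness, P(T > 4000+5250 | T > 4000) = P(T > 5250) = e^(−0.0003706·5250) ≈ 0.1429.

0.1429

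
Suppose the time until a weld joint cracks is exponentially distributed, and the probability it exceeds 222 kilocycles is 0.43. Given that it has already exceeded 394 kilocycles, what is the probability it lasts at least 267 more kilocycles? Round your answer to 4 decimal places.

From e^(−λ·222) = 0.43, λ = −ln(0.43)/222 = 0.00380167.
Memoryless: P(X > 394+267 | X > 394) = P(X > 267) = e^(−0.00380167·267) ≈ 0.3624.

0.3624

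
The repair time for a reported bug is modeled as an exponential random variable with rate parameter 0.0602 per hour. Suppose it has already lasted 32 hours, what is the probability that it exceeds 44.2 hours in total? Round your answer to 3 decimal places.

By the memoryless property, P(X > 32+12.2 | X > 32) = P(X > 12.2).
P(X > 12.2) = e^(−0.73444) ≈ 0.480.

0.480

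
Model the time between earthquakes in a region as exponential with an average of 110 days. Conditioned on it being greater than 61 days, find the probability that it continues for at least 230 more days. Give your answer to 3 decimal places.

The rate is λ = 1/110 = 0.00909091 per day.
P(X > s+t | X > s) = e^(−λ(s+t))/e^(−λs) = e^(−λt), independent of s = 61.
P(X > 230) = e^(−2.0909) ≈ 0.124.

0.124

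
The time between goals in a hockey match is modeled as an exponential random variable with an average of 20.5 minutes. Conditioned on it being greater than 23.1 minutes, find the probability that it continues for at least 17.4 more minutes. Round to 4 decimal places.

0.4279

The rate is λ = 1/20.5 = 0.0487805 per minute.
P(X > s+t | X > s) = e^(−λ(s+t))/e^(−λs) = e^(−λt), independent of s = 23.1.
P(X > 17.4) = e^(−0.84878) ≈ 0.4279.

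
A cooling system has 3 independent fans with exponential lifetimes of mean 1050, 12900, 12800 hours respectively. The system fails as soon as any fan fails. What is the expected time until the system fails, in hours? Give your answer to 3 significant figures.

903

The first failure time is exponential with rate Σλ_i = 1/1050 + 1/12900 + 1/12800 = 0.00110803 per hour.
E[min] = 1/Σλ = 1/0.00110803 = 902.506 hours.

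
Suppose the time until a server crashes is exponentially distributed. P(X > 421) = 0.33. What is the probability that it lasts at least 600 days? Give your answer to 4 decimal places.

0.2060

e^(−λ·421) = 0.33 ⇒ λ = −ln(0.33)/421 = 0.0026334.
P(X > 600) = e^(−0.0026334·600) = e^(−1.58) ≈ 0.2060.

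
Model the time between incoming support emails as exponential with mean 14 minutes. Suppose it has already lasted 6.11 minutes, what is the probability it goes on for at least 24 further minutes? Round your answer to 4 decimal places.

The rate is λ = 1/14 = 0.0714286 per minute.
P(X > s+t | X > s) = e^(−λ(s+t))/e^(−λs) = e^(−λt), independent of s = 6.11.
P(X > 24) = e^(−1.7143) ≈ 0.1801.

0.1801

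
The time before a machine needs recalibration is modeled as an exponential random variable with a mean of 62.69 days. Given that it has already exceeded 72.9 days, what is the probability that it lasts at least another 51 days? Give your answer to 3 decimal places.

0.443

The rate is λ = 1/62.69 = 0.0159515 per day.
By the memoryless property, P(X > 72.9+51 | X > 72.9) = P(X > 51).
P(X > 51) = e^(−0.81353) ≈ 0.443.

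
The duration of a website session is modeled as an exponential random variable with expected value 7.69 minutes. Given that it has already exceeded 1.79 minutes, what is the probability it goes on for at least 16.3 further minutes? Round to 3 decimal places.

0.120

The rate is λ = 1/7.69 = 0.130039 per minute.
The exponential is memoryless, so the remaining time is again Exp(λ): the condition X > 1.79 is irrelevant.
P(X > 16.3) = e^(−2.1196) ≈ 0.120.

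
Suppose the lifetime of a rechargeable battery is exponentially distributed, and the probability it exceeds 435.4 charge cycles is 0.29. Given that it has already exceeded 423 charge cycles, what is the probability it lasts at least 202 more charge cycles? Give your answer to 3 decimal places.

From e^(−λ·435.4) = 0.29, λ = −ln(0.29)/435.4 = 0.00284307.
Memoryless: P(X > 423+202 | X > 423) = P(X > 202) = e^(−0.00284307·202) ≈ 0.563.

0.563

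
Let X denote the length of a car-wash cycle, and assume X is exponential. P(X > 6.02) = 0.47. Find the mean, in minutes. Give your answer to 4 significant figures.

7.973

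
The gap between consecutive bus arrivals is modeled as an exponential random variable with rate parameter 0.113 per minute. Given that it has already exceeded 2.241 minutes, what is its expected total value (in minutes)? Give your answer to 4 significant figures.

11.09

By memorylessness, E[X | X > 2.241] = 2.241 + 1/λ = 2.241 + 8.84956 = 11.0906 minutes.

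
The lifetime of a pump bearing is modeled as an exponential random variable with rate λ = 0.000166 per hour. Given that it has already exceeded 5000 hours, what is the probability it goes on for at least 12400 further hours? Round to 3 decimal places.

By the memoryless property, P(X > 5000+12400 | X > 5000) = P(X > 12400).
P(X > 12400) = e^(−2.0584) ≈ 0.128.

0.128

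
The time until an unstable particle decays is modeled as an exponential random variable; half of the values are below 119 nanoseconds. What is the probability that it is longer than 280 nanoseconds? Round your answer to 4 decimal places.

For an exponential, median = ln(2)/λ, so λ = ln 2 / 119 = 0.00582477 per nanosecond.
P(X > 280) = e^(−λ·280) = e^(−1.6309) ≈ 0.1957.

0.1957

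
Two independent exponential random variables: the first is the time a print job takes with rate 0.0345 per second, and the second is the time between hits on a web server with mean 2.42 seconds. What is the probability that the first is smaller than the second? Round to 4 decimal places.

λ_1 = 0.0345, λ_2 = 1/2.42 = 0.413223.
For independent exponentials, P(the first < the second) = λ_1/(λ_1+λ_2) = 0.0345/0.447723 ≈ 0.0771.

0.0771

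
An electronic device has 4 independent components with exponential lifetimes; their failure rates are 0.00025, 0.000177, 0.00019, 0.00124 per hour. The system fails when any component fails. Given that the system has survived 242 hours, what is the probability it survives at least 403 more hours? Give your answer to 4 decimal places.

0.4731

Time to first failure ~ Exp(Σλ) with Σλ = 0.001857.
By memorylessness, P(T > 242+403 | T > 242) = P(T > 403) = e^(−0.001857·403) ≈ 0.4731.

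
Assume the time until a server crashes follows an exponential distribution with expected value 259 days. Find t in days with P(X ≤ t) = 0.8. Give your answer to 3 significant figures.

417

The rate is λ = 1/259 = 0.003861 per day.
Set 1 − e^(−λt) = 0.8, so t = −ln(0.2)/λ = 1.6094/0.003861 ≈ 416.844 days.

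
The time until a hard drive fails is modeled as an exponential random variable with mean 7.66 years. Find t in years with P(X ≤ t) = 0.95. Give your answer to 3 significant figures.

22.9

The rate is λ = 1/7.66 = 0.130548 per year.
Set 1 − e^(−λt) = 0.95, so t = −ln(0.05)/λ = 2.9957/0.130548 ≈ 22.9473 years.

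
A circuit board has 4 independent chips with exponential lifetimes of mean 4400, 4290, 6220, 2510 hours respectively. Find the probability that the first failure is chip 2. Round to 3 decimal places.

Rates: λ_i = 1/mean_i → 0.000227273, 0.0002331, 0.000160772, 0.000398406; Σλ = 0.00101955.
P(chip 2 first) = λ_2/Σλ = 0.0002331/0.00101955 ≈ 0.229.

0.229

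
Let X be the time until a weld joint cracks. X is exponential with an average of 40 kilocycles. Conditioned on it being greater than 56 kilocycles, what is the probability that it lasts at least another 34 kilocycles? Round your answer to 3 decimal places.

0.427

The rate is λ = 1/40 = 0.025 per kilocycle.
By the memoryless property, P(X > 56+34 | X > 56) = P(X > 34).
P(X > 34) = e^(−0.85) ≈ 0.427.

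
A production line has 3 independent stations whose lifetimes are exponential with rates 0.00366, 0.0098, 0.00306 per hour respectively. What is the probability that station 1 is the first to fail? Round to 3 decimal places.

The time to first failure is exponential with rate Σλ = 0.00366 + 0.0098 + 0.00306 = 0.01652.
P(station 1 first) = λ_1/Σλ = 0.00366/0.01652 ≈ 0.222.

0.222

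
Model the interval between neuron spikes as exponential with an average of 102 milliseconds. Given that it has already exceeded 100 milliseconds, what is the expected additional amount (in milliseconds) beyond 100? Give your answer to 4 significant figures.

The rate is λ = 1/102 = 0.00980392 per millisecond.
By memorylessness, the remaining amount past any threshold is again Exp(λ) with mean 1/λ = 102 milliseconds.

102.0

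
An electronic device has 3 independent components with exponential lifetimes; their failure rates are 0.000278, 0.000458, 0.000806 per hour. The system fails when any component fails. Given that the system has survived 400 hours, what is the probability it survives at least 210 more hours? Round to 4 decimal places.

Time to first failure ~ Exp(Σλ) with Σλ = 0.001542.
By memorylessness, P(T > 400+210 | T > 400) = P(T > 210) = e^(−0.001542·210) ≈ 0.7234.

0.7234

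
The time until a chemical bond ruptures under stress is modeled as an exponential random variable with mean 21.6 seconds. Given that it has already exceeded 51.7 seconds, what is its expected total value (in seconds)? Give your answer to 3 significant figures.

73.3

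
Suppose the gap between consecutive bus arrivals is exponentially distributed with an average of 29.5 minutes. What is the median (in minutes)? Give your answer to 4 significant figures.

The rate is λ = 1/29.5 = 0.0338983 per minute.
Set 1 − e^(−λt) = 0.5, so t = −ln(0.5)/λ = 0.69315/0.0338983 ≈ 20.4478 minutes.

20.45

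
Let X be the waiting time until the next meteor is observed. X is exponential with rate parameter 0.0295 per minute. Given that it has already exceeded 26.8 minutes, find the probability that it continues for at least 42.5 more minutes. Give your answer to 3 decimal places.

By the memoryless property, P(X > 26.8+42.5 | X > 26.8) = P(X > 42.5).
P(X > 42.5) = e^(−1.2537) ≈ 0.285.

0.285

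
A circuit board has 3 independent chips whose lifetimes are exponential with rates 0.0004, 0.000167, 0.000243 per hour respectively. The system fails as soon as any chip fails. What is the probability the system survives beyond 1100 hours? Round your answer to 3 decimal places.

The time to first failure is exponential with rate Σλ = 0.0004 + 0.000167 + 0.000243 = 0.00081.
P(min > 1100) = e^(−0.00081·1100) = e^(−0.891) ≈ 0.410.

0.410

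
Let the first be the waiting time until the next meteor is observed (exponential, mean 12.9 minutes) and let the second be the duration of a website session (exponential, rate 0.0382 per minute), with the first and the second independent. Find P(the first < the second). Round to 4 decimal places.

0.6699

λ_1 = 1/12.9 = 0.0775194, λ_2 = 0.0382.
For independent exponentials, P(the first < the second) = λ_1/(λ_1+λ_2) = 0.0775194/0.115719 ≈ 0.6699.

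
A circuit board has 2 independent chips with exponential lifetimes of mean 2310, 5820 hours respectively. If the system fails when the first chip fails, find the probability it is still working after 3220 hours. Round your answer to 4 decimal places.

0.1427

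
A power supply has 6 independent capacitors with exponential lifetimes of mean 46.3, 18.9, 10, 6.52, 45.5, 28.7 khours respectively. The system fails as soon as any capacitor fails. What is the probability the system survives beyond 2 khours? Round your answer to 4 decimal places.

0.4633

The first failure time is exponential with rate Σλ_i = 1/46.3 + 1/18.9 + 1/10 + 1/6.52 + 1/45.5 + 1/28.7 = 0.384704 per khour.
P(min > 2) = e^(−0.384704·2) = e^(−0.76941) ≈ 0.4633.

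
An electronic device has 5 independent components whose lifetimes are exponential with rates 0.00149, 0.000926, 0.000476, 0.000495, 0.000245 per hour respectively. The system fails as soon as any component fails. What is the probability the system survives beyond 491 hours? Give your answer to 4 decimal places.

The time to first failure is exponential with rate Σλ = 0.00149 + 0.000926 + 0.000476 + 0.000495 + 0.000245 = 0.003632.
P(min > 491) = e^(−0.003632·491) = e^(−1.7833) ≈ 0.1681.

0.1681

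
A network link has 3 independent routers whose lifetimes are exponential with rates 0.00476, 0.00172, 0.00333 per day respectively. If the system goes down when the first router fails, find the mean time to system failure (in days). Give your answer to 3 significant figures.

The time to first failure is exponential with rate Σλ = 0.00476 + 0.00172 + 0.00333 = 0.00981.
E[min] = 1/Σλ = 1/0.00981 = 101.937 days.

102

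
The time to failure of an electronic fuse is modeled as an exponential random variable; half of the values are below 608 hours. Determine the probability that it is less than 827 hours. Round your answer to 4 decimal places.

0.6105

For an exponential, median = ln(2)/λ, so λ = ln 2 / 608 = 0.00114004 per hour.
P(X ≤ 827) = 1 − e^(−λ·827) = 1 − e^(−0.94282) ≈ 0.6105.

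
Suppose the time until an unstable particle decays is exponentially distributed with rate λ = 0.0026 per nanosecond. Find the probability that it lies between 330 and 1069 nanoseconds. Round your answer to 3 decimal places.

P(330 < X < 1069) = e^(−λ·330) − e^(−λ·1069) = 0.42401 − 0.06208 ≈ 0.362.

0.362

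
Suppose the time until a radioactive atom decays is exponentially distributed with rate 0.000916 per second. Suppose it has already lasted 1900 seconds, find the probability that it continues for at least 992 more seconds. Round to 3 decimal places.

0.403

P(X > s+t | X > s) = e^(−λ(s+t))/e^(−λs) = e^(−λt), independent of s = 1900.
P(X > 992) = e^(−0.90867) ≈ 0.403.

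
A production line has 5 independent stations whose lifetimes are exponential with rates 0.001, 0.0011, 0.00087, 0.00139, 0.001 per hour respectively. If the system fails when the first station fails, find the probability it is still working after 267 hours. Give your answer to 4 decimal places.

0.2390

The time to first failure is exponential with rate Σλ = 0.001 + 0.0011 + 0.00087 + 0.00139 + 0.001 = 0.00536.
P(min > 267) = e^(−0.00536·267) = e^(−1.4311) ≈ 0.2390.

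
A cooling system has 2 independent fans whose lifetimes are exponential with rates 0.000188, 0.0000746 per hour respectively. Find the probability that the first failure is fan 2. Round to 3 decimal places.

The time to first failure is exponential with rate Σλ = 0.000188 + 0.0000746 = 0.0002626.
P(fan 2 first) = λ_2/Σλ = 0.0000746/0.0002626 ≈ 0.284.

0.284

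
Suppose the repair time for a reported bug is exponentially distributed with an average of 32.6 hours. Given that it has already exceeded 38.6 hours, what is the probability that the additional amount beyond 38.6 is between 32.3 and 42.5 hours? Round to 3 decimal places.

0.100

The rate is λ = 1/32.6 = 0.0306748 per hour.
Memoryless: the residual past 38.6 is again Exp(λ).
P(32.3 < residual < 42.5) = e^(−λ·32.3) − e^(−λ·42.5) = 0.37128 − 0.27153 ≈ 0.100.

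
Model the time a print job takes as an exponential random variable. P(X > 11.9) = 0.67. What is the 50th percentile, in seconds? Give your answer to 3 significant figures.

20.6

e^(−λ·11.9) = 0.67 ⇒ λ = −ln(0.67)/11.9 = 0.0336536.
50th percentile: 1 − e^(−λt) = 0.5, t = −ln(0.5)/λ = 20.5965 seconds.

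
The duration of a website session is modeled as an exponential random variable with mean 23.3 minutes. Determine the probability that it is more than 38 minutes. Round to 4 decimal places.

0.1958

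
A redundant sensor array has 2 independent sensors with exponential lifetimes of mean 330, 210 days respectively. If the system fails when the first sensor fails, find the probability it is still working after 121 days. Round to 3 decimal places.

0.390

The first failure time is exponential with rate Σλ_i = 1/330 + 1/210 = 0.00779221 per day.
P(min > 121) = e^(−0.00779221·121) = e^(−0.94286) ≈ 0.390.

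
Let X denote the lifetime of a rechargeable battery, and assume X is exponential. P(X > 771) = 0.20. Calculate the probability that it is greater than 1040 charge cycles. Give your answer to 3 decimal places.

0.114

e^(−λ·771) = 0.20 ⇒ λ = −ln(0.20)/771 = 0.00208747.
P(X > 1040) = e^(−0.00208747·1040) = e^(−2.171) ≈ 0.114.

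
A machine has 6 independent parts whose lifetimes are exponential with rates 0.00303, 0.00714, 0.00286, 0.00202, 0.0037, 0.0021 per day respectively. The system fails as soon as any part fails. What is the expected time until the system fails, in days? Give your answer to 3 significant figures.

48.0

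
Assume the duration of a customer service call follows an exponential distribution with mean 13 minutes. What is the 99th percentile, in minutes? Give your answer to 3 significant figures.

59.9

The rate is λ = 1/13 = 0.0769231 per minute.
Set 1 − e^(−λt) = 0.99, so t = −ln(0.01)/λ = 4.6052/0.0769231 ≈ 59.8672 minutes.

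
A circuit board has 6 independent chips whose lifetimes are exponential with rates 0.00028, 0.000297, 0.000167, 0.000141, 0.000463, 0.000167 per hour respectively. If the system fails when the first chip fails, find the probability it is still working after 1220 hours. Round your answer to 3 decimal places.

0.158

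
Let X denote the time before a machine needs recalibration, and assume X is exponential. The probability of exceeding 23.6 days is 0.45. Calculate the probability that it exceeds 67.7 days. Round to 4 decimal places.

0.1012

e^(−λ·23.6) = 0.45 ⇒ λ = −ln(0.45)/23.6 = 0.0338351.
P(X > 67.7) = e^(−0.0338351·67.7) = e^(−2.2906) ≈ 0.1012.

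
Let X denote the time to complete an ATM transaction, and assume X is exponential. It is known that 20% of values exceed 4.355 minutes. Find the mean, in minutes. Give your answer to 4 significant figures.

e^(−λ·4.355) = 0.20 ⇒ λ = −ln(0.20)/4.355 = 0.369561.
Mean = 1/λ = 2.70591 minutes.

2.706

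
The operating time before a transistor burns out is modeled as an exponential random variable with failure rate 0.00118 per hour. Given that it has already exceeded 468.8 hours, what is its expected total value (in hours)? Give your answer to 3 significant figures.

1320

By memorylessness, E[X | X > 468.8] = 468.8 + 1/λ = 468.8 + 847.458 = 1316.26 hours.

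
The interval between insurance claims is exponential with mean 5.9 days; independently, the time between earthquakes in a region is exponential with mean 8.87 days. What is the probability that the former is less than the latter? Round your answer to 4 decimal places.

λ_1 = 1/5.9 = 0.169492, λ_2 = 1/8.87 = 0.11274.
For independent exponentials, P(the former < the latter) = λ_1/(λ_1+λ_2) = 0.169492/0.282231 ≈ 0.6005.

0.6005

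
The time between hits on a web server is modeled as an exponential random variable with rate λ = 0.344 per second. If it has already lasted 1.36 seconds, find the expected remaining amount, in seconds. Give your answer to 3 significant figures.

2.91

By memorylessness, the remaining amount past any threshold is again Exp(λ) with mean 1/λ = 2.90698 seconds.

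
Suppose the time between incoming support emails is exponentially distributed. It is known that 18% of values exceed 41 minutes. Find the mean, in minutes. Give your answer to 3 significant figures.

e^(−λ·41) = 0.18 ⇒ λ = −ln(0.18)/41 = 0.0418244.
Mean = 1/λ = 23.9095 minutes.

23.9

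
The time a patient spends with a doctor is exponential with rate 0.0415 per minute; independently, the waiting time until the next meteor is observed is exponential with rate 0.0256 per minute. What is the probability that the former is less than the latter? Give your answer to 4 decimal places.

0.6185

λ_1 = 0.0415, λ_2 = 0.0256.
For independent exponentials, P(the former < the latter) = λ_1/(λ_1+λ_2) = 0.0415/0.0671 ≈ 0.6185.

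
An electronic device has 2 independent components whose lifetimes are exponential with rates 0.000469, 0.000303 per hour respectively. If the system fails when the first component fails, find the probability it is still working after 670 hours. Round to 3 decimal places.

The time to first failure is exponential with rate Σλ = 0.000469 + 0.000303 = 0.000772.
P(min > 670) = e^(−0.000772·670) = e^(−0.51724) ≈ 0.596.

0.596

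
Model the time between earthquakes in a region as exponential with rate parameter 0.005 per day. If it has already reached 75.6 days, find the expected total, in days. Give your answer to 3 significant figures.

276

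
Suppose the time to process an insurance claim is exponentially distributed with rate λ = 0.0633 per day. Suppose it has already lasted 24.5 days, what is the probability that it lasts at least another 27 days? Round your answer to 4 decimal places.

0.1810

By the memoryless property, P(X > 24.5+27 | X > 24.5) = P(X > 27).
P(X > 27) = e^(−1.7091) ≈ 0.1810.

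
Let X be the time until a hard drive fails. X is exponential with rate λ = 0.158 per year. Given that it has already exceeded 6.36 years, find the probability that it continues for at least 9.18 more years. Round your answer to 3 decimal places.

0.234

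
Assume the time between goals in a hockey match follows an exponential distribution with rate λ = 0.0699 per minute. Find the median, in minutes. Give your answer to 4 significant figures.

9.916

Set 1 − e^(−λt) = 0.5, so t = −ln(0.5)/λ = 0.69315/0.0699 ≈ 9.91627 minutes.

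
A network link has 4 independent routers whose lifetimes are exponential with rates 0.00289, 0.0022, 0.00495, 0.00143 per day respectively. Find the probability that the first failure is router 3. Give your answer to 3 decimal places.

0.432

The time to first failure is exponential with rate Σλ = 0.00289 + 0.0022 + 0.00495 + 0.00143 = 0.01147.
P(router 3 first) = λ_3/Σλ = 0.00495/0.01147 ≈ 0.432.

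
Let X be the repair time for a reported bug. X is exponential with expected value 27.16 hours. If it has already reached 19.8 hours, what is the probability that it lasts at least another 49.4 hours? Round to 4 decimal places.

0.1622

The rate is λ = 1/27.16 = 0.0368189 per hour.
The exponential is memoryless, so the remaining time is again Exp(λ): the condition X > 19.8 is irrelevant.
P(X > 49.4) = e^(−1.8189) ≈ 0.1622.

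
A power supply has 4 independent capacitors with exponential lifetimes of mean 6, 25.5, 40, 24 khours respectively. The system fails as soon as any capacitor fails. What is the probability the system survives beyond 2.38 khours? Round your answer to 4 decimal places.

The first failure time is exponential with rate Σλ_i = 1/6 + 1/25.5 + 1/40 + 1/24 = 0.272549 per khour.
P(min > 2.38) = e^(−0.272549·2.38) = e^(−0.64867) ≈ 0.5227.

0.5227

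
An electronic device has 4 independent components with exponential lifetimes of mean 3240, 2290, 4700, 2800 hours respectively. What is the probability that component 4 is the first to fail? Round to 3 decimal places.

Rates: λ_i = 1/mean_i → 0.000308642, 0.000436681, 0.000212766, 0.000357143; Σλ = 0.00131523.
P(component 4 first) = λ_4/Σλ = 0.000357143/0.00131523 ≈ 0.272.

0.272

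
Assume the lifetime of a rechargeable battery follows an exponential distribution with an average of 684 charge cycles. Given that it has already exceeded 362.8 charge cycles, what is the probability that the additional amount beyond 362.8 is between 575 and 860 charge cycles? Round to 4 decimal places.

0.1470

The rate is λ = 1/684 = 0.00146199 per charge cycle.
Memoryless: the residual past 362.8 is again Exp(λ).
P(575 < residual < 860) = e^(−λ·575) − e^(−λ·860) = 0.43143 − 0.28442 ≈ 0.1470.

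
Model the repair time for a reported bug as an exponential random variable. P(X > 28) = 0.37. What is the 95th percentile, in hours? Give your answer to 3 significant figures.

84.4

e^(−λ·28) = 0.37 ⇒ λ = −ln(0.37)/28 = 0.035509.
95th percentile: 1 − e^(−λt) = 0.95, t = −ln(0.05)/λ = 84.3654 hours.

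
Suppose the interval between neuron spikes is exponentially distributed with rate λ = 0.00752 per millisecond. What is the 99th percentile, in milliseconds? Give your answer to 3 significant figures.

Set 1 − e^(−λt) = 0.99, so t = −ln(0.01)/λ = 4.6052/0.00752 ≈ 612.39 milliseconds.

612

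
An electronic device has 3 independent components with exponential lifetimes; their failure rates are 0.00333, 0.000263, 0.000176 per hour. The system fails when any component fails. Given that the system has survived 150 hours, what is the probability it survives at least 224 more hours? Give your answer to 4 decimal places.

0.4299

Time to first failure ~ Exp(Σλ) with Σλ = 0.003769.
By memorylessness, P(T > 150+224 | T > 150) = P(T > 224) = e^(−0.003769·224) ≈ 0.4299.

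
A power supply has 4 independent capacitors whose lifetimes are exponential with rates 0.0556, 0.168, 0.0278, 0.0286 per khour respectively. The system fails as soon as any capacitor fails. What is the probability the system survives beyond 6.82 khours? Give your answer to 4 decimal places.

The time to first failure is exponential with rate Σλ = 0.0556 + 0.168 + 0.0278 + 0.0286 = 0.28.
P(min > 6.82) = e^(−0.28·6.82) = e^(−1.9096) ≈ 0.1481.

0.1481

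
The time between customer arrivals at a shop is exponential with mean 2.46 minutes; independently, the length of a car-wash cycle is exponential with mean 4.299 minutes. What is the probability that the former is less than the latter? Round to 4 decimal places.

0.6360

λ_1 = 1/2.46 = 0.406504, λ_2 = 1/4.299 = 0.232612.
For independent exponentials, P(the former < the latter) = λ_1/(λ_1+λ_2) = 0.406504/0.639116 ≈ 0.6360.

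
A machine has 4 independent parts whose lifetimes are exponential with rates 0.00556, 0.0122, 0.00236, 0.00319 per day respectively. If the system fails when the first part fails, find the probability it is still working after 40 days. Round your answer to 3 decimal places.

0.394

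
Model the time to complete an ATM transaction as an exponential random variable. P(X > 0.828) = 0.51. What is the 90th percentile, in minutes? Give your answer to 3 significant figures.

e^(−λ·0.828) = 0.51 ⇒ λ = −ln(0.51)/0.828 = 0.813218.
90th percentile: 1 − e^(−λt) = 0.9, t = −ln(0.1)/λ = 2.83145 minutes.

2.83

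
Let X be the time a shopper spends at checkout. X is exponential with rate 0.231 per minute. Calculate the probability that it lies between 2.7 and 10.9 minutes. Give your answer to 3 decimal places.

0.455

P(2.7 < X < 10.9) = e^(−λ·2.7) − e^(−λ·10.9) = 0.53596 − 0.08063 ≈ 0.455.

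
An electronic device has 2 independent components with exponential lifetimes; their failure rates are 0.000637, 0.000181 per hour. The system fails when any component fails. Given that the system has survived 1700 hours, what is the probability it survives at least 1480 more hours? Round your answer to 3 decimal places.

Time to first failure ~ Exp(Σλ) with Σλ = 0.000818.
By memorylessness, P(T > 1700+1480 | T > 1700) = P(T > 1480) = e^(−0.000818·1480) ≈ 0.298.

0.298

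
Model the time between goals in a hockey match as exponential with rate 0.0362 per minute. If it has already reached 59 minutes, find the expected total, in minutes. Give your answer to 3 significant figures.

86.6

By memorylessness, E[X | X > 59] = 59 + 1/λ = 59 + 27.6243 = 86.6243 minutes.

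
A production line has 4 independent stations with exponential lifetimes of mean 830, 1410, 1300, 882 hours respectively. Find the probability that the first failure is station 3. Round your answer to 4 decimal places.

Rates: λ_i = 1/mean_i → 0.00120482, 0.00070922, 0.000769231, 0.00113379; Σλ = 0.00381706.
P(station 3 first) = λ_3/Σλ = 0.000769231/0.00381706 ≈ 0.2015.

0.2015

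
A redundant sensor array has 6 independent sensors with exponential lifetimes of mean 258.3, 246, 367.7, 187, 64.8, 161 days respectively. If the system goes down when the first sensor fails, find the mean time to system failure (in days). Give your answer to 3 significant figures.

The first failure time is exponential with rate Σλ_i = 1/258.3 + 1/246 + 1/367.7 + 1/187 + 1/64.8 + 1/161 = 0.037647 per day.
E[min] = 1/Σλ = 1/0.037647 = 26.5625 days.

26.6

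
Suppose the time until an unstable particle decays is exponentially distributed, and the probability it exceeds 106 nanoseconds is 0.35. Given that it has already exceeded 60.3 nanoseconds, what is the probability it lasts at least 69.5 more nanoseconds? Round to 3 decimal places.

0.502

From e^(−λ·106) = 0.35, λ = −ln(0.35)/106 = 0.00990398.
Memoryless: P(X > 60.3+69.5 | X > 60.3) = P(X > 69.5) = e^(−0.00990398·69.5) ≈ 0.502.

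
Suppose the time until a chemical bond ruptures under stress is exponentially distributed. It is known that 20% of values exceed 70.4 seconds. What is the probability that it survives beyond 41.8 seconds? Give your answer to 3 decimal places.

e^(−λ·70.4) = 0.20 ⇒ λ = −ln(0.20)/70.4 = 0.0228613.
P(X > 41.8) = e^(−0.0228613·41.8) = e^(−0.9556) ≈ 0.385.

0.385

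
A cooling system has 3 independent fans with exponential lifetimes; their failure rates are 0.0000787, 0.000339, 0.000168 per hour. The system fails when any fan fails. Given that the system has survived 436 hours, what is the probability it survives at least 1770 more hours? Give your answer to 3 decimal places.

0.355

Time to first failure ~ Exp(Σλ) with Σλ = 0.0005857.
By memorylessness, P(T > 436+1770 | T > 436) = P(T > 1770) = e^(−0.0005857·1770) ≈ 0.355.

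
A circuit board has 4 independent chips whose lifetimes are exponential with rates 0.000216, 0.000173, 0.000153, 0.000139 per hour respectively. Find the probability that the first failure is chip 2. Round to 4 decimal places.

0.2540

The time to first failure is exponential with rate Σλ = 0.000216 + 0.000173 + 0.000153 + 0.000139 = 0.000681.
P(chip 2 first) = λ_2/Σλ = 0.000173/0.000681 ≈ 0.2540.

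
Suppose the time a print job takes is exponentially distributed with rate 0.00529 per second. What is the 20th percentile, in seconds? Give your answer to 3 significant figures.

42.2

Set 1 − e^(−λt) = 0.2, so t = −ln(0.8)/λ = 0.22314/0.00529 ≈ 42.1821 seconds.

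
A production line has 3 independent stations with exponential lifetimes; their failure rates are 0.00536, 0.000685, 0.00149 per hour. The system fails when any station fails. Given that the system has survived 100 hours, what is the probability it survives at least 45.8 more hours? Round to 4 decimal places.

0.7081

Time to first failure ~ Exp(Σλ) with Σλ = 0.007535.
By memorylessness, P(T > 100+45.8 | T > 100) = P(T > 45.8) = e^(−0.007535·45.8) ≈ 0.7081.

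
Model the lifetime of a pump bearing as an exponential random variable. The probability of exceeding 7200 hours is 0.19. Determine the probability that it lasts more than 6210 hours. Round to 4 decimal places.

e^(−λ·7200) = 0.19 ⇒ λ = −ln(0.19)/7200 = 0.000230657.
P(X > 6210) = e^(−0.000230657·6210) = e^(−1.4324) ≈ 0.2387.

0.2387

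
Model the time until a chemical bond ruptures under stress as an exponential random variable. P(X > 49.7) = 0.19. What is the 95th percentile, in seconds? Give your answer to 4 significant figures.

e^(−λ·49.7) = 0.19 ⇒ λ = −ln(0.19)/49.7 = 0.0334151.
95th percentile: 1 − e^(−λt) = 0.95, t = −ln(0.05)/λ = 89.652 seconds.

89.65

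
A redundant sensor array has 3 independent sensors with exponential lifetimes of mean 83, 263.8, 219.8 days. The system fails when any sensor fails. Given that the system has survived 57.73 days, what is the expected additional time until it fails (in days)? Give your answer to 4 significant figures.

49.05

First-failure rate Σλ = 1/83 + 1/263.8 + 1/219.8 = 0.0203885.
By memorylessness the expected residual is 1/Σλ = 49.0472 days, regardless of the 57.73 already elapsed.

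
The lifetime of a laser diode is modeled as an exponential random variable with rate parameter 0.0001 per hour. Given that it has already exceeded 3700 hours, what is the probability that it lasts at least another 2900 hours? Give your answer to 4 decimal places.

0.7483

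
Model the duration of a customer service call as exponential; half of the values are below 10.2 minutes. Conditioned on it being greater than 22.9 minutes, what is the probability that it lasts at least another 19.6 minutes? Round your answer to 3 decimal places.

0.264

For an exponential, median = ln(2)/λ, so λ = ln 2 / 10.2 = 0.0679556 per minute.
By the memoryless property, P(X > 22.9+19.6 | X > 22.9) = P(X > 19.6).
P(X > 19.6) = e^(−1.3319) ≈ 0.264.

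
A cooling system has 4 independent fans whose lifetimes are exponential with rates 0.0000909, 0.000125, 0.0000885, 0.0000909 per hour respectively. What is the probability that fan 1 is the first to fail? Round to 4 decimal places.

0.2300

The time to first failure is exponential with rate Σλ = 0.0000909 + 0.000125 + 0.0000885 + 0.0000909 = 0.0003953.
P(fan 1 first) = λ_1/Σλ = 0.0000909/0.0003953 ≈ 0.2300.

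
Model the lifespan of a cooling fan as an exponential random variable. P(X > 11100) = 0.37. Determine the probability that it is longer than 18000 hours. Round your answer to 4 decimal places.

0.1994

e^(−λ·11100) = 0.37 ⇒ λ = −ln(0.37)/11100 = 0.0000895723.
P(X > 18000) = e^(−0.0000895723·18000) = e^(−1.6123) ≈ 0.1994.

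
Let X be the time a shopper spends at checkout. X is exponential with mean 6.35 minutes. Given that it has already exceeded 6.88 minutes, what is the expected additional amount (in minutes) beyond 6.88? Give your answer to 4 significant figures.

6.350

The rate is λ = 1/6.35 = 0.15748 per minute.
By memorylessness, the remaining amount past any threshold is again Exp(λ) with mean 1/λ = 6.35 minutes.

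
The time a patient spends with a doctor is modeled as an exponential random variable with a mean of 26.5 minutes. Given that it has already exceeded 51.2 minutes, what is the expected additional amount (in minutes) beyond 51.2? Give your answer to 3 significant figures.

The rate is λ = 1/26.5 = 0.0377358 per minute.
By memorylessness, the remaining amount past any threshold is again Exp(λ) with mean 1/λ = 26.5 minutes.

26.5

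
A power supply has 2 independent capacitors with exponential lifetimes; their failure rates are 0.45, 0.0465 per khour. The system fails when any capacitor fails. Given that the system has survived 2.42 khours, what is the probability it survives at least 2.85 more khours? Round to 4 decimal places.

0.2429

Time to first failure ~ Exp(Σλ) with Σλ = 0.4965.
By memorylessness, P(T > 2.42+2.85 | T > 2.42) = P(T > 2.85) = e^(−0.4965·2.85) ≈ 0.2429.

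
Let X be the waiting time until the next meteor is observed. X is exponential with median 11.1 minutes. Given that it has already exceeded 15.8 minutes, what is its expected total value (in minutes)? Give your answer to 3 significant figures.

31.8

For an exponential, median = ln(2)/λ, so λ = ln 2 / 11.1 = 0.0624457 per minute.
By memorylessness, E[X | X > 15.8] = 15.8 + 1/λ = 15.8 + 16.0139 = 31.8139 minutes.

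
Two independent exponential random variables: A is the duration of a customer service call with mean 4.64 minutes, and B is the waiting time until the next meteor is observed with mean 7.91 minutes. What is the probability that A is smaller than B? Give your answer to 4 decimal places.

λ_1 = 1/4.64 = 0.215517, λ_2 = 1/7.91 = 0.126422.
For independent exponentials, P(A < B) = λ_1/(λ_1+λ_2) = 0.215517/0.341939 ≈ 0.6303.

0.6303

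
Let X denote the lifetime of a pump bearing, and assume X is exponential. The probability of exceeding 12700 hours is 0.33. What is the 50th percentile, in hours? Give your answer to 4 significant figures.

7940

e^(−λ·12700) = 0.33 ⇒ λ = −ln(0.33)/12700 = 0.0000872963.
50th percentile: 1 − e^(−λt) = 0.5, t = −ln(0.5)/λ = 7940.17 hours.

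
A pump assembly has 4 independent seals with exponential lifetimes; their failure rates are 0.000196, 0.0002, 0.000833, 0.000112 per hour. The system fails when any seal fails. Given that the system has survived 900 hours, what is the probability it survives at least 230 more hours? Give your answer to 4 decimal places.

Time to first failure ~ Exp(Σλ) with Σλ = 0.001341.
By memorylessness, P(T > 900+230 | T > 900) = P(T > 230) = e^(−0.001341·230) ≈ 0.7346.

0.7346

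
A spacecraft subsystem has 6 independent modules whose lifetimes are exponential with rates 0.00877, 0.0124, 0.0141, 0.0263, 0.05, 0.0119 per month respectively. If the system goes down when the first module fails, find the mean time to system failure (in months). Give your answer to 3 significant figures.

8.10

The time to first failure is exponential with rate Σλ = 0.00877 + 0.0124 + 0.0141 + 0.0263 + 0.05 + 0.0119 = 0.12347.
E[min] = 1/Σλ = 1/0.12347 = 8.09913 months.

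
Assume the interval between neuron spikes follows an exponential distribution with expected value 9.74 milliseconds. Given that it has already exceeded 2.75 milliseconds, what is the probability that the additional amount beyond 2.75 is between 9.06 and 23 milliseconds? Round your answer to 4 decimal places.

The rate is λ = 1/9.74 = 0.102669 per millisecond.
Memoryless: the residual past 2.75 is again Exp(λ).
P(9.06 < residual < 23) = e^(−λ·9.06) − e^(−λ·23) = 0.39448 − 0.09429 ≈ 0.3002.

0.3002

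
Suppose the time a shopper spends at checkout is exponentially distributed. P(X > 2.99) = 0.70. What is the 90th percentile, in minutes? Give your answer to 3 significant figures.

e^(−λ·2.99) = 0.70 ⇒ λ = −ln(0.70)/2.99 = 0.119289.
90th percentile: 1 − e^(−λt) = 0.9, t = −ln(0.1)/λ = 19.3025 minutes.

19.3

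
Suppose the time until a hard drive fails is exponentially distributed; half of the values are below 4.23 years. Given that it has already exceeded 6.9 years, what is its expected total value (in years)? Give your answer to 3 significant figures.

13.0

For an exponential, median = ln(2)/λ, so λ = ln 2 / 4.23 = 0.163865 per year.
By memorylessness, E[X | X > 6.9] = 6.9 + 1/λ = 6.9 + 6.1026 = 13.0026 years.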